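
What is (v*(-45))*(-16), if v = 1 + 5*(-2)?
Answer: -6480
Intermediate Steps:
v = -9 (v = 1 - 10 = -9)
(v*(-45))*(-16) = -9*(-45)*(-16) = 405*(-16) = -6480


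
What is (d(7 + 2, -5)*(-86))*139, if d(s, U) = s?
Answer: -107586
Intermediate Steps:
(d(7 + 2, -5)*(-86))*139 = ((7 + 2)*(-86))*139 = (9*(-86))*139 = -774*139 = -107586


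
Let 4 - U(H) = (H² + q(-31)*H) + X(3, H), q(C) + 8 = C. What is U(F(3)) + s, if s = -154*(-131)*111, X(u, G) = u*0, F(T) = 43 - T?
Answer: 2239278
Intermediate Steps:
X(u, G) = 0
q(C) = -8 + C
s = 2239314 (s = 20174*111 = 2239314)
U(H) = 4 - H² + 39*H (U(H) = 4 - ((H² + (-8 - 31)*H) + 0) = 4 - ((H² - 39*H) + 0) = 4 - (H² - 39*H) = 4 + (-H² + 39*H) = 4 - H² + 39*H)
U(F(3)) + s = (4 - (43 - 1*3)² + 39*(43 - 1*3)) + 2239314 = (4 - (43 - 3)² + 39*(43 - 3)) + 2239314 = (4 - 1*40² + 39*40) + 2239314 = (4 - 1*1600 + 1560) + 2239314 = (4 - 1600 + 1560) + 2239314 = -36 + 2239314 = 2239278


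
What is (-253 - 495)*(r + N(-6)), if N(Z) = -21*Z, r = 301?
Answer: -319396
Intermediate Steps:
(-253 - 495)*(r + N(-6)) = (-253 - 495)*(301 - 21*(-6)) = -748*(301 + 126) = -748*427 = -319396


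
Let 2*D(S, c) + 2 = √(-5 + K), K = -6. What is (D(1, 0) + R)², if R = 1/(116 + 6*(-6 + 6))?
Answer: (115 - 58*I*√11)²/13456 ≈ -1.7672 - 3.288*I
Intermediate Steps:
R = 1/116 (R = 1/(116 + 6*0) = 1/(116 + 0) = 1/116 ≈ 0.0086207)
D(S, c) = -1 + I*√11/2 (D(S, c) = -1 + √(-5 - 6)/2 = -1 + √(-11)/2 = -1 + (I*√11)/2 = -1 + I*√11/2)
(D(1, 0) + R)² = ((-1 + I*√11/2) + 1/116)² = (-115/116 + I*√11/2)²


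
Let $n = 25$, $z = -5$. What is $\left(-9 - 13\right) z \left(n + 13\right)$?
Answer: $4180$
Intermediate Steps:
$\left(-9 - 13\right) z \left(n + 13\right) = \left(-9 - 13\right) \left(-5\right) \left(25 + 13\right) = \left(-22\right) \left(-5\right) 38 = 110 \cdot 38 = 4180$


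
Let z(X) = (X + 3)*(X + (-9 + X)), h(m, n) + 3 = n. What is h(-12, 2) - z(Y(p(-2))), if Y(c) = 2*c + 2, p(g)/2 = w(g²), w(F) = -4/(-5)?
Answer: -312/25 ≈ -12.480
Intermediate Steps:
h(m, n) = -3 + n
w(F) = ⅘ (w(F) = -4*(-⅕) = ⅘)
p(g) = 8/5 (p(g) = 2*(⅘) = 8/5)
Y(c) = 2 + 2*c
z(X) = (-9 + 2*X)*(3 + X) (z(X) = (3 + X)*(-9 + 2*X) = (-9 + 2*X)*(3 + X))
h(-12, 2) - z(Y(p(-2))) = (-3 + 2) - (-27 - 3*(2 + 2*(8/5)) + 2*(2 + 2*(8/5))²) = -1 - (-27 - 3*(2 + 16/5) + 2*(2 + 16/5)²) = -1 - (-27 - 3*26/5 + 2*(26/5)²) = -1 - (-27 - 78/5 + 2*(676/25)) = -1 - (-27 - 78/5 + 1352/25) = -1 - 1*287/25 = -1 - 287/25 = -312/25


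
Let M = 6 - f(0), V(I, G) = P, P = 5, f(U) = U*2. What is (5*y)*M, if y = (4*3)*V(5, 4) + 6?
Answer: 1980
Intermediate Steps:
f(U) = 2*U
V(I, G) = 5
M = 6 (M = 6 - 2*0 = 6 - 1*0 = 6 + 0 = 6)
y = 66 (y = (4*3)*5 + 6 = 12*5 + 6 = 60 + 6 = 66)
(5*y)*M = (5*66)*6 = 330*6 = 1980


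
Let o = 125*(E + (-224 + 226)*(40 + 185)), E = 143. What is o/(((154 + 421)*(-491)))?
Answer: -2965/11293 ≈ -0.26255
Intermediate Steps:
o = 74125 (o = 125*(143 + (-224 + 226)*(40 + 185)) = 125*(143 + 2*225) = 125*(143 + 450) = 125*593 = 74125)
o/(((154 + 421)*(-491))) = 74125/(((154 + 421)*(-491))) = 74125/((575*(-491))) = 74125/(-282325) = 74125*(-1/282325) = -2965/11293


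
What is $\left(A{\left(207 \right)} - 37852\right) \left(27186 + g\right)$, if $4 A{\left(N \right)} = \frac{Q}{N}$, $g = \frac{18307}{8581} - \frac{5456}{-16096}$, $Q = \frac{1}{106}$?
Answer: $- \frac{86636961763255734585}{84184003472} \approx -1.0291 \cdot 10^{9}$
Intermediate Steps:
$Q = \frac{1}{106} \approx 0.009434$
$g = \frac{21342963}{8632486}$ ($g = 18307 \cdot \frac{1}{8581} - - \frac{341}{1006} = \frac{18307}{8581} + \frac{341}{1006} = \frac{21342963}{8632486} \approx 2.4724$)
$A{\left(N \right)} = \frac{1}{424 N}$ ($A{\left(N \right)} = \frac{\frac{1}{106} \frac{1}{N}}{4} = \frac{1}{424 N}$)
$\left(A{\left(207 \right)} - 37852\right) \left(27186 + g\right) = \left(\frac{1}{424 \cdot 207} - 37852\right) \left(27186 + \frac{21342963}{8632486}\right) = \left(\frac{1}{424} \cdot \frac{1}{207} - 37852\right) \frac{234704107359}{8632486} = \left(\frac{1}{87768} - 37852\right) \frac{234704107359}{8632486} = \left(- \frac{3322194335}{87768}\right) \frac{234704107359}{8632486} = - \frac{86636961763255734585}{84184003472}$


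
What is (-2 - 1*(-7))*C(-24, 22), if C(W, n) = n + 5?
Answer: 135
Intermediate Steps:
C(W, n) = 5 + n
(-2 - 1*(-7))*C(-24, 22) = (-2 - 1*(-7))*(5 + 22) = (-2 + 7)*27 = 5*27 = 135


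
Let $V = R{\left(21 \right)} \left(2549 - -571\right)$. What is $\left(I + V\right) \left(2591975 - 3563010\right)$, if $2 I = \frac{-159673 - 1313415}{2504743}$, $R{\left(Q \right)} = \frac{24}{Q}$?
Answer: $- \frac{60702533780343520}{17533201} \approx -3.4621 \cdot 10^{9}$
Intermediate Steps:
$V = \frac{24960}{7}$ ($V = \frac{24}{21} \left(2549 - -571\right) = 24 \cdot \frac{1}{21} \left(2549 + 571\right) = \frac{8}{7} \cdot 3120 = \frac{24960}{7} \approx 3565.7$)
$I = - \frac{736544}{2504743}$ ($I = \frac{\left(-159673 - 1313415\right) \frac{1}{2504743}}{2} = \frac{\left(-1473088\right) \frac{1}{2504743}}{2} = \frac{1}{2} \left(- \frac{1473088}{2504743}\right) = - \frac{736544}{2504743} \approx -0.29406$)
$\left(I + V\right) \left(2591975 - 3563010\right) = \left(- \frac{736544}{2504743} + \frac{24960}{7}\right) \left(2591975 - 3563010\right) = \frac{62513229472}{17533201} \left(-971035\right) = - \frac{60702533780343520}{17533201}$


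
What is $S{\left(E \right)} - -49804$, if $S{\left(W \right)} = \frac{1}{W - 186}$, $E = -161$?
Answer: $\frac{17281987}{347} \approx 49804.0$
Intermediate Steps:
$S{\left(W \right)} = \frac{1}{-186 + W}$
$S{\left(E \right)} - -49804 = \frac{1}{-186 - 161} - -49804 = \frac{1}{-347} + 49804 = - \frac{1}{347} + 49804 = \frac{17281987}{347}$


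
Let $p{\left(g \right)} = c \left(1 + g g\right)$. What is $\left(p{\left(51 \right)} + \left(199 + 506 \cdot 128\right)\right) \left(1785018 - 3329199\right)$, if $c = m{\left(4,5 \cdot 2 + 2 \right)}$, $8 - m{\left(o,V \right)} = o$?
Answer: $-116392642875$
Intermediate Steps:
$m{\left(o,V \right)} = 8 - o$
$c = 4$ ($c = 8 - 4 = 4$)
$p{\left(g \right)} = 4 + 4 g^{2}$ ($p{\left(g \right)} = 4 \left(1 + g g\right) = 4 \left(1 + g^{2}\right) = 4 + 4 g^{2}$)
$\left(p{\left(51 \right)} + \left(199 + 506 \cdot 128\right)\right) \left(1785018 - 3329199\right) = \left(\left(4 + 4 \cdot 51^{2}\right) + \left(199 + 506 \cdot 128\right)\right) \left(1785018 - 3329199\right) = \left(\left(4 + 4 \cdot 2601\right) + \left(199 + 64768\right)\right) \left(-1544181\right) = \left(\left(4 + 10404\right) + 64967\right) \left(-1544181\right) = \left(10408 + 64967\right) \left(-1544181\right) = 75375 \left(-1544181\right) = -116392642875$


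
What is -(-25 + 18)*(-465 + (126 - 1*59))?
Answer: -2786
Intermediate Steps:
-(-25 + 18)*(-465 + (126 - 1*59)) = -(-7)*(-465 + (126 - 59)) = -(-7)*(-465 + 67) = -(-7)*(-398) = -1*2786 = -2786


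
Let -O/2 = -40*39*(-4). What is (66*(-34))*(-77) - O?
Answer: 185268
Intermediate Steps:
O = -12480 (O = -2*(-40*39)*(-4) = -(-3120)*(-4) = -2*6240 = -12480)
(66*(-34))*(-77) - O = (66*(-34))*(-77) - 1*(-12480) = -2244*(-77) + 12480 = 172788 + 12480 = 185268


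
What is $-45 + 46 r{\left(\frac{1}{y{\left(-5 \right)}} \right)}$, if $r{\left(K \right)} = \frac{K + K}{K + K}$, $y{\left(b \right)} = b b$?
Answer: $1$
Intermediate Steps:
$y{\left(b \right)} = b^{2}$
$r{\left(K \right)} = 1$ ($r{\left(K \right)} = \frac{2 K}{2 K} = 2 K \frac{1}{2 K} = 1$)
$-45 + 46 r{\left(\frac{1}{y{\left(-5 \right)}} \right)} = -45 + 46 \cdot 1 = -45 + 46 = 1$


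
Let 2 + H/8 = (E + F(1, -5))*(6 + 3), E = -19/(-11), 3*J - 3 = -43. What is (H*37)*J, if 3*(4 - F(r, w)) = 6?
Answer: -4108480/33 ≈ -1.2450e+5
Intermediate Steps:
J = -40/3 (J = 1 + (⅓)*(-43) = 1 - 43/3 = -40/3 ≈ -13.333)
F(r, w) = 2 (F(r, w) = 4 - ⅓*6 = 4 - 2 = 2)
E = 19/11 (E = -19*(-1/11) = 19/11 ≈ 1.7273)
H = 2776/11 (H = -16 + 8*((19/11 + 2)*(6 + 3)) = -16 + 8*((41/11)*9) = -16 + 8*(369/11) = -16 + 2952/11 = 2776/11 ≈ 252.36)
(H*37)*J = ((2776/11)*37)*(-40/3) = (102712/11)*(-40/3) = -4108480/33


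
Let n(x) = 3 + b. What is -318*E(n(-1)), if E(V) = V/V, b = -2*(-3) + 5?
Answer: -318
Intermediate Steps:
b = 11 (b = 6 + 5 = 11)
n(x) = 14 (n(x) = 3 + 11 = 14)
E(V) = 1
-318*E(n(-1)) = -318*1 = -318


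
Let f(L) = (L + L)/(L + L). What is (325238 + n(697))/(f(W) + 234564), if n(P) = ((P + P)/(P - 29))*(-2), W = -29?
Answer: 54314049/39172355 ≈ 1.3865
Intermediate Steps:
f(L) = 1 (f(L) = (2*L)/((2*L)) = (2*L)*(1/(2*L)) = 1)
n(P) = -4*P/(-29 + P) (n(P) = ((2*P)/(-29 + P))*(-2) = (2*P/(-29 + P))*(-2) = -4*P/(-29 + P))
(325238 + n(697))/(f(W) + 234564) = (325238 - 4*697/(-29 + 697))/(1 + 234564) = (325238 - 4*697/668)/234565 = (325238 - 4*697*1/668)*(1/234565) = (325238 - 697/167)*(1/234565) = (54314049/167)*(1/234565) = 54314049/39172355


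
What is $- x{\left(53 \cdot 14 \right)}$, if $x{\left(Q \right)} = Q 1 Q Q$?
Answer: $-408518488$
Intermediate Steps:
$x{\left(Q \right)} = Q^{3}$ ($x{\left(Q \right)} = Q Q Q = Q Q^{2} = Q^{3}$)
$- x{\left(53 \cdot 14 \right)} = - \left(53 \cdot 14\right)^{3} = - 742^{3} = \left(-1\right) 408518488 = -408518488$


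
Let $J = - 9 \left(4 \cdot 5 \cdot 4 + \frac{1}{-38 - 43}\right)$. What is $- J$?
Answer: $\frac{6479}{9} \approx 719.89$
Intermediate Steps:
$J = - \frac{6479}{9}$ ($J = - 9 \left(20 \cdot 4 + \frac{1}{-81}\right) = - 9 \left(80 - \frac{1}{81}\right) = \left(-9\right) \frac{6479}{81} = - \frac{6479}{9} \approx -719.89$)
$- J = \left(-1\right) \left(- \frac{6479}{9}\right) = \frac{6479}{9}$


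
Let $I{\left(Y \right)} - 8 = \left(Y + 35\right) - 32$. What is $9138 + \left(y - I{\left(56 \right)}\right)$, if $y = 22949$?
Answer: $32020$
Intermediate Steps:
$I{\left(Y \right)} = 11 + Y$ ($I{\left(Y \right)} = 8 + \left(\left(Y + 35\right) - 32\right) = 8 + \left(\left(35 + Y\right) - 32\right) = 8 + \left(3 + Y\right) = 11 + Y$)
$9138 + \left(y - I{\left(56 \right)}\right) = 9138 + \left(22949 - \left(11 + 56\right)\right) = 9138 + \left(22949 - 67\right) = 9138 + 22882 = 32020$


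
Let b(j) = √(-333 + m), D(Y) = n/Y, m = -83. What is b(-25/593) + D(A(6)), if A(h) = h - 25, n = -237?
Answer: 237/19 + 4*I*√26 ≈ 12.474 + 20.396*I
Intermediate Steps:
A(h) = -25 + h
D(Y) = -237/Y
b(j) = 4*I*√26 (b(j) = √(-333 - 83) = √(-416) = 4*I*√26)
b(-25/593) + D(A(6)) = 4*I*√26 - 237/(-25 + 6) = 4*I*√26 - 237/(-19) = 4*I*√26 - 237*(-1/19) = 4*I*√26 + 237/19 = 237/19 + 4*I*√26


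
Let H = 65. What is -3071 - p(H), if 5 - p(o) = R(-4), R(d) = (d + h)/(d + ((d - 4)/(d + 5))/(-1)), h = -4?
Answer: -3078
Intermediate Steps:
R(d) = (-4 + d)/(d - (-4 + d)/(5 + d)) (R(d) = (d - 4)/(d + ((d - 4)/(d + 5))/(-1)) = (-4 + d)/(d + ((-4 + d)/(5 + d))*(-1)) = (-4 + d)/(d - (-4 + d)/(5 + d)))
p(o) = 7 (p(o) = 5 - (-20 - 4 + (-4)²)/(4 + (-4)² + 4*(-4)) = 5 - (-20 - 4 + 16)/(4 + 16 - 16) = 5 - (-8)/4 = 5 - 1*(-2) = 5 + 2 = 7)
-3071 - p(H) = -3071 - 1*7 = -3071 - 7 = -3078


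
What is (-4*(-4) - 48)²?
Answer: 1024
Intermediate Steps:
(-4*(-4) - 48)² = (16 - 48)² = (-32)² = 1024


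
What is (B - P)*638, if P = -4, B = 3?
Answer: 4466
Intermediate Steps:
(B - P)*638 = (3 - 1*(-4))*638 = (3 + 4)*638 = 7*638 = 4466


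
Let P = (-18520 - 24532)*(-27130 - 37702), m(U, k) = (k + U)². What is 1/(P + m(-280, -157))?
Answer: 1/2791338233 ≈ 3.5825e-10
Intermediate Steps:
m(U, k) = (U + k)²
P = 2791147264 (P = -43052*(-64832) = 2791147264)
1/(P + m(-280, -157)) = 1/(2791147264 + (-280 - 157)²) = 1/(2791147264 + (-437)²) = 1/(2791147264 + 190969) = 1/2791338233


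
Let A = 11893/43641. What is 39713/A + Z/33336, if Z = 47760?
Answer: 2407320447907/16519377 ≈ 1.4573e+5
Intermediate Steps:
A = 11893/43641 (A = 11893*(1/43641) = 11893/43641 ≈ 0.27252)
39713/A + Z/33336 = 39713/(11893/43641) + 47760/33336 = 39713*(43641/11893) + 47760*(1/33336) = 1733115033/11893 + 1990/1389 = 2407320447907/16519377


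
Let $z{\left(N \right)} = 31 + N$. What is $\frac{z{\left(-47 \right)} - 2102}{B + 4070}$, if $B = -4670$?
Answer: $\frac{353}{100} \approx 3.53$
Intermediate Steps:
$\frac{z{\left(-47 \right)} - 2102}{B + 4070} = \frac{\left(31 - 47\right) - 2102}{-4670 + 4070} = \frac{-16 - 2102}{-600} = \left(-2118\right) \left(- \frac{1}{600}\right) = \frac{353}{100}$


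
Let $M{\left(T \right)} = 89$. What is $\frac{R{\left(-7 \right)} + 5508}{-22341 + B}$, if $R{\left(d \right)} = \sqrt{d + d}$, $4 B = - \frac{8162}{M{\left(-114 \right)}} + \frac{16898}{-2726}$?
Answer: $- \frac{2672635824}{10852355515} - \frac{485228 i \sqrt{14}}{10852355515} \approx -0.24627 - 0.0001673 i$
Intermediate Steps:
$B = - \frac{11876767}{485228}$ ($B = \frac{- \frac{8162}{89} + \frac{16898}{-2726}}{4} = \frac{\left(-8162\right) \frac{1}{89} + 16898 \left(- \frac{1}{2726}\right)}{4} = \frac{- \frac{8162}{89} - \frac{8449}{1363}}{4} = \frac{1}{4} \left(- \frac{11876767}{121307}\right) = - \frac{11876767}{485228} \approx -24.477$)
$R{\left(d \right)} = \sqrt{2} \sqrt{d}$ ($R{\left(d \right)} = \sqrt{2 d} = \sqrt{2} \sqrt{d}$)
$\frac{R{\left(-7 \right)} + 5508}{-22341 + B} = \frac{\sqrt{2} \sqrt{-7} + 5508}{-22341 - \frac{11876767}{485228}} = \frac{\sqrt{2} i \sqrt{7} + 5508}{- \frac{10852355515}{485228}} = \left(i \sqrt{14} + 5508\right) \left(- \frac{485228}{10852355515}\right) = \left(5508 + i \sqrt{14}\right) \left(- \frac{485228}{10852355515}\right) = - \frac{2672635824}{10852355515} - \frac{485228 i \sqrt{14}}{10852355515}$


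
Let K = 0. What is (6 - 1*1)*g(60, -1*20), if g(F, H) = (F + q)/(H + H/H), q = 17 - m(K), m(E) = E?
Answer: -385/19 ≈ -20.263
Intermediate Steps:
q = 17 (q = 17 - 1*0 = 17 + 0 = 17)
g(F, H) = (17 + F)/(1 + H) (g(F, H) = (F + 17)/(H + H/H) = (17 + F)/(H + 1) = (17 + F)/(1 + H))
(6 - 1*1)*g(60, -1*20) = (6 - 1*1)*((17 + 60)/(1 - 1*20)) = (6 - 1)*(77/(1 - 20)) = 5*(77/(-19)) = 5*(-1/19*77) = 5*(-77/19) = -385/19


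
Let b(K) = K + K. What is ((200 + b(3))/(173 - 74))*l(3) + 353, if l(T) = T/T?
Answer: 35153/99 ≈ 355.08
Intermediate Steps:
b(K) = 2*K
l(T) = 1
((200 + b(3))/(173 - 74))*l(3) + 353 = ((200 + 2*3)/(173 - 74))*1 + 353 = ((200 + 6)/99)*1 + 353 = (206*(1/99))*1 + 353 = (206/99)*1 + 353 = 206/99 + 353 = 35153/99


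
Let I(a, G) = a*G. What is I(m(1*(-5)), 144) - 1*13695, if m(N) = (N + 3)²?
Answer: -13119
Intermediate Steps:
m(N) = (3 + N)²
I(a, G) = G*a
I(m(1*(-5)), 144) - 1*13695 = 144*(3 + 1*(-5))² - 1*13695 = 144*(3 - 5)² - 13695 = 144*(-2)² - 13695 = 144*4 - 13695 = 576 - 13695 = -13119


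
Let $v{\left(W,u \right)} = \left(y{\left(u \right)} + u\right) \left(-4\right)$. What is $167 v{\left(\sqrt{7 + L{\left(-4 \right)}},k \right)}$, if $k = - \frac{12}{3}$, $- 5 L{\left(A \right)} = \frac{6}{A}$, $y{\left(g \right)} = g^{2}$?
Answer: $-8016$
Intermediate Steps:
$L{\left(A \right)} = - \frac{6}{5 A}$ ($L{\left(A \right)} = - \frac{6 \frac{1}{A}}{5} = - \frac{6}{5 A}$)
$k = -4$ ($k = \left(-12\right) \frac{1}{3} = -4$)
$v{\left(W,u \right)} = - 4 u - 4 u^{2}$ ($v{\left(W,u \right)} = \left(u^{2} + u\right) \left(-4\right) = \left(u + u^{2}\right) \left(-4\right) = - 4 u - 4 u^{2}$)
$167 v{\left(\sqrt{7 + L{\left(-4 \right)}},k \right)} = 167 \cdot 4 \left(-4\right) \left(-1 - -4\right) = 167 \cdot 4 \left(-4\right) \left(-1 + 4\right) = 167 \cdot 4 \left(-4\right) 3 = 167 \left(-48\right) = -8016$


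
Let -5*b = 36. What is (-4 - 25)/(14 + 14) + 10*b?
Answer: -2045/28 ≈ -73.036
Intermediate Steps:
b = -36/5 (b = -⅕*36 = -36/5 ≈ -7.2000)
(-4 - 25)/(14 + 14) + 10*b = (-4 - 25)/(14 + 14) + 10*(-36/5) = -29/28 - 72 = -2045/28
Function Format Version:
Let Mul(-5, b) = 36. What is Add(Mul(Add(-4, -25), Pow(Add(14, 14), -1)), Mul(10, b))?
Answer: Rational(-2045, 28) ≈ -73.036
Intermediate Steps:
b = Rational(-36, 5) (b = Mul(Rational(-1, 5), 36) = Rational(-36, 5) ≈ -7.2000)
Add(Mul(Add(-4, -25), Pow(Add(14, 14), -1)), Mul(10, b)) = Add(Mul(Add(-4, -25), Pow(Add(14, 14), -1)), Mul(10, Rational(-36, 5))) = Add(Mul(-29, Pow(28, -1)), -72) = Add(Mul(-29, Rational(1, 28)), -72) = Add(Rational(-29, 28), -72) = Rational(-2045, 28)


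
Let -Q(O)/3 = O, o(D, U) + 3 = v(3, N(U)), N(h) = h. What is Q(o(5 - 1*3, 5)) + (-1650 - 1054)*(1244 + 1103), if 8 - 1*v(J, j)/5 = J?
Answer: -6346354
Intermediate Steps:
v(J, j) = 40 - 5*J
o(D, U) = 22 (o(D, U) = -3 + (40 - 5*3) = -3 + (40 - 15) = -3 + 25 = 22)
Q(O) = -3*O
Q(o(5 - 1*3, 5)) + (-1650 - 1054)*(1244 + 1103) = -3*22 + (-1650 - 1054)*(1244 + 1103) = -66 - 2704*2347 = -66 - 6346288 = -6346354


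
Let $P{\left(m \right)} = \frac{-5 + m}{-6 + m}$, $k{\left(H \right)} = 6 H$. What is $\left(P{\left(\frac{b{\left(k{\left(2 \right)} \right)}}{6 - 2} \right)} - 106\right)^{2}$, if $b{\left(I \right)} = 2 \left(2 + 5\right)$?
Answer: $\frac{277729}{25} \approx 11109.0$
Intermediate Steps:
$b{\left(I \right)} = 14$ ($b{\left(I \right)} = 2 \cdot 7 = 14$)
$P{\left(m \right)} = \frac{-5 + m}{-6 + m}$
$\left(P{\left(\frac{b{\left(k{\left(2 \right)} \right)}}{6 - 2} \right)} - 106\right)^{2} = \left(\frac{-5 + \frac{14}{6 - 2}}{-6 + \frac{14}{6 - 2}} - 106\right)^{2} = \left(\frac{-5 + \frac{14}{4}}{-6 + \frac{14}{4}} - 106\right)^{2} = \left(\frac{-5 + 14 \cdot \frac{1}{4}}{-6 + 14 \cdot \frac{1}{4}} - 106\right)^{2} = \left(\frac{-5 + \frac{7}{2}}{-6 + \frac{7}{2}} - 106\right)^{2} = \left(\frac{1}{- \frac{5}{2}} \left(- \frac{3}{2}\right) - 106\right)^{2} = \left(\left(- \frac{2}{5}\right) \left(- \frac{3}{2}\right) - 106\right)^{2} = \left(\frac{3}{5} - 106\right)^{2} = \left(- \frac{527}{5}\right)^{2} = \frac{277729}{25}$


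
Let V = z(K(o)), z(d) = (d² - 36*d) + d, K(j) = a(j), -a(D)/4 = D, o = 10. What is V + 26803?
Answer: 29803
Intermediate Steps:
a(D) = -4*D
K(j) = -4*j
z(d) = d² - 35*d
V = 3000 (V = (-4*10)*(-35 - 4*10) = -40*(-35 - 40) = -40*(-75) = 3000)
V + 26803 = 3000 + 26803 = 29803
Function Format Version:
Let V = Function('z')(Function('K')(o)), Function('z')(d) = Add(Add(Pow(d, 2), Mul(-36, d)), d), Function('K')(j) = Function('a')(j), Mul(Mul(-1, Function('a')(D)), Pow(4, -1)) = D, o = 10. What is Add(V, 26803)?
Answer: 29803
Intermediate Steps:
Function('a')(D) = Mul(-4, D)
Function('K')(j) = Mul(-4, j)
Function('z')(d) = Add(Pow(d, 2), Mul(-35, d))
V = 3000 (V = Mul(Mul(-4, 10), Add(-35, Mul(-4, 10))) = Mul(-40, Add(-35, -40)) = Mul(-40, -75) = 3000)
Add(V, 26803) = Add(3000, 26803) = 29803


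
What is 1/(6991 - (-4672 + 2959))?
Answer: 1/8704 ≈ 0.00011489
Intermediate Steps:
1/(6991 - (-4672 + 2959)) = 1/(6991 - 1*(-1713)) = 1/(6991 + 1713) = 1/8704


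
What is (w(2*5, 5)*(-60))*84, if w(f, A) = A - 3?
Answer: -10080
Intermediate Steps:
w(f, A) = -3 + A
(w(2*5, 5)*(-60))*84 = ((-3 + 5)*(-60))*84 = (2*(-60))*84 = -120*84 = -10080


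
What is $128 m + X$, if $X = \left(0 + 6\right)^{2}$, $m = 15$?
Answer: $1956$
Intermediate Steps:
$X = 36$ ($X = 6^{2} = 36$)
$128 m + X = 128 \cdot 15 + 36 = 1920 + 36 = 1956$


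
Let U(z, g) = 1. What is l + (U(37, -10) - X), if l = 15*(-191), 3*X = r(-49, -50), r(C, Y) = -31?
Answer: -8561/3 ≈ -2853.7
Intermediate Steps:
X = -31/3 (X = (1/3)*(-31) = -31/3 ≈ -10.333)
l = -2865
l + (U(37, -10) - X) = -2865 + (1 - 1*(-31/3)) = -2865 + (1 + 31/3) = -2865 + 34/3 = -8561/3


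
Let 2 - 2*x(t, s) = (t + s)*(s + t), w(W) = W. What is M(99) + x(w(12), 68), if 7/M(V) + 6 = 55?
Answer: -22392/7 ≈ -3198.9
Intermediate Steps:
M(V) = 1/7 (M(V) = 7/(-6 + 55) = 7/49 = 7*(1/49) = 1/7)
x(t, s) = 1 - (s + t)**2/2 (x(t, s) = 1 - (t + s)*(s + t)/2 = 1 - (s + t)*(s + t)/2 = 1 - (s + t)**2/2)
M(99) + x(w(12), 68) = 1/7 + (1 - (68 + 12)**2/2) = 1/7 + (1 - 1/2*80**2) = 1/7 + (1 - 1/2*6400) = 1/7 + (1 - 3200) = 1/7 - 3199 = -22392/7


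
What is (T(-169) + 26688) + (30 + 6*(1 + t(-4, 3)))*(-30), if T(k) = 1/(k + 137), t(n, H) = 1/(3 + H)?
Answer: 818495/32 ≈ 25578.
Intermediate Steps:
T(k) = 1/(137 + k)
(T(-169) + 26688) + (30 + 6*(1 + t(-4, 3)))*(-30) = (1/(137 - 169) + 26688) + (30 + 6*(1 + 1/(3 + 3)))*(-30) = (1/(-32) + 26688) + (30 + 6*(1 + 1/6))*(-30) = (-1/32 + 26688) + (30 + 6*(1 + ⅙))*(-30) = 854015/32 + (30 + 6*(7/6))*(-30) = 854015/32 + (30 + 7)*(-30) = 854015/32 + 37*(-30) = 854015/32 - 1110 = 818495/32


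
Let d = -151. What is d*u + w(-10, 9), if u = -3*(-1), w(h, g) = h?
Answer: -463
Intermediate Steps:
u = 3
d*u + w(-10, 9) = -151*3 - 10 = -453 - 10 = -463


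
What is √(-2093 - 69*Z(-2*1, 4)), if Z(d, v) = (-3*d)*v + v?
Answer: 5*I*√161 ≈ 63.443*I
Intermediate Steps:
Z(d, v) = v - 3*d*v (Z(d, v) = -3*d*v + v = v - 3*d*v)
√(-2093 - 69*Z(-2*1, 4)) = √(-2093 - 276*(1 - (-6))) = √(-2093 - 276*(1 - 3*(-2))) = √(-2093 - 276*(1 + 6)) = √(-2093 - 276*7) = √(-2093 - 69*28) = √(-2093 - 1932) = √(-4025) = 5*I*√161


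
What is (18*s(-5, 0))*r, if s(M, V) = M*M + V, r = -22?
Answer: -9900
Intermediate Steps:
s(M, V) = V + M² (s(M, V) = M² + V = V + M²)
(18*s(-5, 0))*r = (18*(0 + (-5)²))*(-22) = (18*(0 + 25))*(-22) = (18*25)*(-22) = 450*(-22) = -9900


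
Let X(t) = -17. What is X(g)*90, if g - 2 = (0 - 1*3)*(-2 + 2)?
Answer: -1530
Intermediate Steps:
g = 2 (g = 2 + (0 - 1*3)*(-2 + 2) = 2 + (0 - 3)*0 = 2 - 3*0 = 2 + 0 = 2)
X(g)*90 = -17*90 = -1530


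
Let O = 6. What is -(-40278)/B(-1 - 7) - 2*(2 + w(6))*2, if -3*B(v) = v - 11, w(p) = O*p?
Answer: 117946/19 ≈ 6207.7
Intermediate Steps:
w(p) = 6*p
B(v) = 11/3 - v/3 (B(v) = -(v - 11)/3 = -(-11 + v)/3 = 11/3 - v/3)
-(-40278)/B(-1 - 7) - 2*(2 + w(6))*2 = -(-40278)/(11/3 - (-1 - 7)/3) - 2*(2 + 6*6)*2 = -(-40278)/(11/3 - 1/3*(-8)) - 2*(2 + 36)*2 = -(-40278)/(11/3 + 8/3) - 76*2 = -(-40278)/19/3 - 2*76 = -(-40278)*3/19 - 152 = -137*(-882/19) - 152 = 120834/19 - 152 = 117946/19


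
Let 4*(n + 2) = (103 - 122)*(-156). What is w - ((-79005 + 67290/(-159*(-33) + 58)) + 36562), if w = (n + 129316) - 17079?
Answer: 164886101/1061 ≈ 1.5541e+5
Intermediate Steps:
n = 739 (n = -2 + ((103 - 122)*(-156))/4 = -2 + (-19*(-156))/4 = -2 + (¼)*2964 = -2 + 741 = 739)
w = 112976 (w = (739 + 129316) - 17079 = 130055 - 17079 = 112976)
w - ((-79005 + 67290/(-159*(-33) + 58)) + 36562) = 112976 - ((-79005 + 67290/(-159*(-33) + 58)) + 36562) = 112976 - ((-79005 + 67290/(5247 + 58)) + 36562) = 112976 - ((-79005 + 67290/5305) + 36562) = 112976 - ((-79005 + 67290*(1/5305)) + 36562) = 112976 - ((-79005 + 13458/1061) + 36562) = 112976 - (-83810847/1061 + 36562) = 112976 - 1*(-45018565/1061) = 112976 + 45018565/1061 = 164886101/1061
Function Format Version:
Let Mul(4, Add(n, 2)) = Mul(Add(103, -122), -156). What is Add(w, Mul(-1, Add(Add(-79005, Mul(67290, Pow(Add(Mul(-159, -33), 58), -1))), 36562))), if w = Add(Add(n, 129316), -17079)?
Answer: Rational(164886101, 1061) ≈ 1.5541e+5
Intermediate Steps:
n = 739 (n = Add(-2, Mul(Rational(1, 4), Mul(Add(103, -122), -156))) = Add(-2, Mul(Rational(1, 4), Mul(-19, -156))) = Add(-2, Mul(Rational(1, 4), 2964)) = Add(-2, 741) = 739)
w = 112976 (w = Add(Add(739, 129316), -17079) = Add(130055, -17079) = 112976)
Add(w, Mul(-1, Add(Add(-79005, Mul(67290, Pow(Add(Mul(-159, -33), 58), -1))), 36562))) = Add(112976, Mul(-1, Add(Add(-79005, Mul(67290, Pow(Add(Mul(-159, -33), 58), -1))), 36562))) = Add(112976, Mul(-1, Add(Add(-79005, Mul(67290, Pow(Add(5247, 58), -1))), 36562))) = Add(112976, Mul(-1, Add(Add(-79005, Mul(67290, Pow(5305, -1))), 36562))) = Add(112976, Mul(-1, Add(Add(-79005, Mul(67290, Rational(1, 5305))), 36562))) = Add(112976, Mul(-1, Add(Add(-79005, Rational(13458, 1061)), 36562))) = Add(112976, Mul(-1, Add(Rational(-83810847, 1061), 36562))) = Add(112976, Mul(-1, Rational(-45018565, 1061))) = Add(112976, Rational(45018565, 1061)) = Rational(164886101, 1061)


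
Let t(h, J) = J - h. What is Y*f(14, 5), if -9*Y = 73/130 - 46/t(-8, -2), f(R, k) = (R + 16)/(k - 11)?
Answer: -2771/702 ≈ -3.9473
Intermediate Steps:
f(R, k) = (16 + R)/(-11 + k)
Y = 2771/3510 (Y = -(73/130 - 46/(-2 - 1*(-8)))/9 = -(73*(1/130) - 46/(-2 + 8))/9 = -(73/130 - 46/6)/9 = -(73/130 - 46*⅙)/9 = -(73/130 - 23/3)/9 = -⅑*(-2771/390) = 2771/3510 ≈ 0.78946)
Y*f(14, 5) = 2771*((16 + 14)/(-11 + 5))/3510 = 2771*(30/(-6))/3510 = 2771*(-⅙*30)/3510 = (2771/3510)*(-5) = -2771/702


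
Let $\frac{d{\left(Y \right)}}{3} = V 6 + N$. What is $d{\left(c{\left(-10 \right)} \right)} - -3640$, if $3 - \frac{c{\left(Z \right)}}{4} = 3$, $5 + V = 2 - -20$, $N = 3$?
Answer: $3955$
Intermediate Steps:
$V = 17$ ($V = -5 + \left(2 - -20\right) = -5 + \left(2 + 20\right) = -5 + 22 = 17$)
$c{\left(Z \right)} = 0$ ($c{\left(Z \right)} = 12 - 12 = 0$)
$d{\left(Y \right)} = 315$ ($d{\left(Y \right)} = 3 \left(17 \cdot 6 + 3\right) = 3 \left(102 + 3\right) = 3 \cdot 105 = 315$)
$d{\left(c{\left(-10 \right)} \right)} - -3640 = 315 - -3640 = 315 + 3640 = 3955$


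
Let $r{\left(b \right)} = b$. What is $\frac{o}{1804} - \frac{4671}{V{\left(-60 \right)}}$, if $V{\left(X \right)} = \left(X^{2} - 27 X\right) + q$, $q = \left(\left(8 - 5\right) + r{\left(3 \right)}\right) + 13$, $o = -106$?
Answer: $- \frac{4490909}{4725578} \approx -0.95034$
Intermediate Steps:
$q = 19$ ($q = \left(\left(8 - 5\right) + 3\right) + 13 = \left(3 + 3\right) + 13 = 6 + 13 = 19$)
$V{\left(X \right)} = 19 + X^{2} - 27 X$ ($V{\left(X \right)} = \left(X^{2} - 27 X\right) + 19 = 19 + X^{2} - 27 X$)
$\frac{o}{1804} - \frac{4671}{V{\left(-60 \right)}} = - \frac{106}{1804} - \frac{4671}{19 + \left(-60\right)^{2} - -1620} = \left(-106\right) \frac{1}{1804} - \frac{4671}{19 + 3600 + 1620} = - \frac{53}{902} - \frac{4671}{5239} = - \frac{4490909}{4725578}$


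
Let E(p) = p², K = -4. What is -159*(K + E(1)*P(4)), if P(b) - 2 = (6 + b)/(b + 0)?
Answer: -159/2 ≈ -79.500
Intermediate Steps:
P(b) = 2 + (6 + b)/b (P(b) = 2 + (6 + b)/(b + 0) = 2 + (6 + b)/b)
-159*(K + E(1)*P(4)) = -159*(-4 + 1²*(3 + 6/4)) = -159*(-4 + 1*(3 + 6*(¼))) = -159*(-4 + 1*(3 + 3/2)) = -159*(-4 + 1*(9/2)) = -159*(-4 + 9/2) = -159*½ = -159/2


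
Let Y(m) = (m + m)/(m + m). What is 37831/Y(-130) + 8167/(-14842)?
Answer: 561479535/14842 ≈ 37830.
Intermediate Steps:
Y(m) = 1 (Y(m) = (2*m)/((2*m)) = (2*m)*(1/(2*m)) = 1)
37831/Y(-130) + 8167/(-14842) = 37831/1 + 8167/(-14842) = 37831*1 + 8167*(-1/14842) = 37831 - 8167/14842 = 561479535/14842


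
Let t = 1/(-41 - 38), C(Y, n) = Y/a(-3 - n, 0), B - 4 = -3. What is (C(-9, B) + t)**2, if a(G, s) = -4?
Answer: 499849/99856 ≈ 5.0057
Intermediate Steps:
B = 1 (B = 4 - 3 = 1)
C(Y, n) = -Y/4 (C(Y, n) = Y/(-4) = Y*(-1/4) = -Y/4)
t = -1/79 (t = 1/(-79) = -1/79 ≈ -0.012658)
(C(-9, B) + t)**2 = (-1/4*(-9) - 1/79)**2 = (9/4 - 1/79)**2 = (707/316)**2 = 499849/99856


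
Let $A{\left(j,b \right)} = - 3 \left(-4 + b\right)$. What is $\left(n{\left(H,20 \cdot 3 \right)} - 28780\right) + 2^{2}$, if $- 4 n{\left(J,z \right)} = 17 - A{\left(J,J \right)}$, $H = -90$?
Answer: $- \frac{114839}{4} \approx -28710.0$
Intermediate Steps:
$A{\left(j,b \right)} = 12 - 3 b$
$n{\left(J,z \right)} = - \frac{5}{4} - \frac{3 J}{4}$ ($n{\left(J,z \right)} = - \frac{17 - \left(12 - 3 J\right)}{4} = - \frac{17 + \left(-12 + 3 J\right)}{4} = - \frac{5 + 3 J}{4} = - \frac{5}{4} - \frac{3 J}{4}$)
$\left(n{\left(H,20 \cdot 3 \right)} - 28780\right) + 2^{2} = \left(\left(- \frac{5}{4} - - \frac{135}{2}\right) - 28780\right) + 2^{2} = \left(\left(- \frac{5}{4} + \frac{135}{2}\right) - 28780\right) + 4 = \left(\frac{265}{4} - 28780\right) + 4 = - \frac{114855}{4} + 4 = - \frac{114839}{4}$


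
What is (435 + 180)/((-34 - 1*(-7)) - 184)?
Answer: -615/211 ≈ -2.9147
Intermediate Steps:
(435 + 180)/((-34 - 1*(-7)) - 184) = 615/((-34 + 7) - 184) = 615/(-27 - 184) = 615/(-211) = 615*(-1/211) = -615/211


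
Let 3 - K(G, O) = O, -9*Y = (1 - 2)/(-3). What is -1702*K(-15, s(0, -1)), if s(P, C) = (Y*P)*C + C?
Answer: -6808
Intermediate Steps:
Y = -1/27 (Y = -(1 - 2)/(9*(-3)) = -(-1)*(-1)/(9*3) = -⅑*⅓ = -1/27 ≈ -0.037037)
s(P, C) = C - C*P/27 (s(P, C) = (-P/27)*C + C = -C*P/27 + C = C - C*P/27)
K(G, O) = 3 - O
-1702*K(-15, s(0, -1)) = -1702*(3 - (-1)*(27 - 1*0)/27) = -1702*(3 - (-1)*(27 + 0)/27) = -1702*(3 - (-1)*27/27) = -1702*(3 - 1*(-1)) = -1702*(3 + 1) = -1702*4 = -6808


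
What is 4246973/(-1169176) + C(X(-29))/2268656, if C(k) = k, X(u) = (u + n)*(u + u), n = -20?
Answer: -150493718439/41444658554 ≈ -3.6312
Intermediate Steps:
X(u) = 2*u*(-20 + u) (X(u) = (u - 20)*(u + u) = (-20 + u)*(2*u) = 2*u*(-20 + u))
4246973/(-1169176) + C(X(-29))/2268656 = 4246973/(-1169176) + (2*(-29)*(-20 - 29))/2268656 = 4246973*(-1/1169176) + (2*(-29)*(-49))*(1/2268656) = -4246973/1169176 + 2842*(1/2268656) = -4246973/1169176 + 1421/1134328 = -150493718439/41444658554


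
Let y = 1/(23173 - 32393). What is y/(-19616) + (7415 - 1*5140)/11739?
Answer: 4521488129/23330878080 ≈ 0.19380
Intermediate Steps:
y = -1/9220 (y = 1/(-9220) = -1/9220 ≈ -0.00010846)
y/(-19616) + (7415 - 1*5140)/11739 = -1/9220/(-19616) + (7415 - 1*5140)/11739 = -1/9220*(-1/19616) + (7415 - 5140)*(1/11739) = 1/180859520 + 2275*(1/11739) = 1/180859520 + 25/129 = 4521488129/23330878080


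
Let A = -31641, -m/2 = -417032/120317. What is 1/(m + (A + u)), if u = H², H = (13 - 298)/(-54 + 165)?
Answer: -164713973/5209487125152 ≈ -3.1618e-5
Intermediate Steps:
m = 834064/120317 (m = -(-834064)/120317 = -2*(-417032/120317) = 834064/120317 ≈ 6.9322)
H = -95/37 (H = -285/111 = -285*1/111 = -95/37 ≈ -2.5676)
u = 9025/1369 (u = (-95/37)² = 9025/1369 ≈ 6.5924)
1/(m + (A + u)) = 1/(834064/120317 + (-31641 + 9025/1369)) = 1/(834064/120317 - 43307504/1369) = 1/(-5209487125152/164713973) = -164713973/5209487125152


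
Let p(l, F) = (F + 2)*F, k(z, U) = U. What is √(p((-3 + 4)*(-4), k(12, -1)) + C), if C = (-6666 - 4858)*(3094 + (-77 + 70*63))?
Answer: 3*I*√9509861 ≈ 9251.4*I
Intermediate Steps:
p(l, F) = F*(2 + F) (p(l, F) = (2 + F)*F = F*(2 + F))
C = -85588748 (C = -11524*(3094 + (-77 + 4410)) = -11524*(3094 + 4333) = -11524*7427 = -85588748)
√(p((-3 + 4)*(-4), k(12, -1)) + C) = √(-(2 - 1) - 85588748) = √(-1*1 - 85588748) = √(-1 - 85588748) = √(-85588749) = 3*I*√9509861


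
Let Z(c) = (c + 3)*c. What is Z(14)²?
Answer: 56644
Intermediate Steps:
Z(c) = c*(3 + c) (Z(c) = (3 + c)*c = c*(3 + c))
Z(14)² = (14*(3 + 14))² = (14*17)² = 238² = 56644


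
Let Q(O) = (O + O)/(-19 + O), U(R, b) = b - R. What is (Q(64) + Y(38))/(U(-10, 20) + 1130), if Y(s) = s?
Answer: 919/26100 ≈ 0.035211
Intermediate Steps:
Q(O) = 2*O/(-19 + O) (Q(O) = (2*O)/(-19 + O) = 2*O/(-19 + O))
(Q(64) + Y(38))/(U(-10, 20) + 1130) = (2*64/(-19 + 64) + 38)/((20 - 1*(-10)) + 1130) = (2*64/45 + 38)/((20 + 10) + 1130) = (2*64*(1/45) + 38)/(30 + 1130) = (128/45 + 38)/1160 = (1838/45)*(1/1160) = 919/26100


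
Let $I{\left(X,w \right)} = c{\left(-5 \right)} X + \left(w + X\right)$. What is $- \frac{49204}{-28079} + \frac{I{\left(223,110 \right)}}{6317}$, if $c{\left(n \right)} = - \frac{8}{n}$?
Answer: $\frac{1650952811}{886875215} \approx 1.8615$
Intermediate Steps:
$I{\left(X,w \right)} = w + \frac{13 X}{5}$ ($I{\left(X,w \right)} = - \frac{8}{-5} X + \left(w + X\right) = \left(-8\right) \left(- \frac{1}{5}\right) X + \left(X + w\right) = \frac{8 X}{5} + \left(X + w\right) = w + \frac{13 X}{5}$)
$- \frac{49204}{-28079} + \frac{I{\left(223,110 \right)}}{6317} = - \frac{49204}{-28079} + \frac{110 + \frac{13}{5} \cdot 223}{6317} = \left(-49204\right) \left(- \frac{1}{28079}\right) + \left(110 + \frac{2899}{5}\right) \frac{1}{6317} = \frac{49204}{28079} + \frac{3449}{5} \cdot \frac{1}{6317} = \frac{49204}{28079} + \frac{3449}{31585} = \frac{1650952811}{886875215}$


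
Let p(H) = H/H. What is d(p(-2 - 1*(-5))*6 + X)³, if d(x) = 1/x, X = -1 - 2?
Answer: 1/27 ≈ 0.037037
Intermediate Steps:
X = -3
p(H) = 1
d(p(-2 - 1*(-5))*6 + X)³ = (1/(1*6 - 3))³ = (1/(6 - 3))³ = (1/3)³ = (⅓)³ = 1/27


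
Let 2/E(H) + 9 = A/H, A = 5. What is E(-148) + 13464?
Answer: 18001072/1337 ≈ 13464.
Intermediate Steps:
E(H) = 2/(-9 + 5/H)
E(-148) + 13464 = -2*(-148)/(-5 + 9*(-148)) + 13464 = -2*(-148)/(-5 - 1332) + 13464 = -2*(-148)/(-1337) + 13464 = -2*(-148)*(-1/1337) + 13464 = -296/1337 + 13464 = 18001072/1337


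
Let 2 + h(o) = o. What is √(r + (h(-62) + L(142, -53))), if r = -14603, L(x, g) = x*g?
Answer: I*√22193 ≈ 148.97*I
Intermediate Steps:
L(x, g) = g*x
h(o) = -2 + o
√(r + (h(-62) + L(142, -53))) = √(-14603 + ((-2 - 62) - 53*142)) = √(-14603 + (-64 - 7526)) = √(-14603 - 7590) = √(-22193) = I*√22193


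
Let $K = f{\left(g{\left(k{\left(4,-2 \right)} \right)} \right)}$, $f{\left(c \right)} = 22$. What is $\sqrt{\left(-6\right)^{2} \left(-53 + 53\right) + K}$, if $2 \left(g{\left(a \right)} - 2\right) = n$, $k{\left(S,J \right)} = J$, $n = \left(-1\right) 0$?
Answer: $\sqrt{22} \approx 4.6904$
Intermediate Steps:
$n = 0$
$g{\left(a \right)} = 2$ ($g{\left(a \right)} = 2 + \frac{1}{2} \cdot 0 = 2 + 0 = 2$)
$K = 22$
$\sqrt{\left(-6\right)^{2} \left(-53 + 53\right) + K} = \sqrt{\left(-6\right)^{2} \left(-53 + 53\right) + 22} = \sqrt{36 \cdot 0 + 22} = \sqrt{0 + 22} = \sqrt{22}$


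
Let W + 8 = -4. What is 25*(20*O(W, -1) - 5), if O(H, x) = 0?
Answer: -125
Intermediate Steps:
W = -12 (W = -8 - 4 = -12)
25*(20*O(W, -1) - 5) = 25*(20*0 - 5) = 25*(0 - 5) = 25*(-5) = -125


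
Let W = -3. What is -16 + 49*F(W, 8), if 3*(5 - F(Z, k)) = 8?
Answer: 295/3 ≈ 98.333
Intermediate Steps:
F(Z, k) = 7/3 (F(Z, k) = 5 - ⅓*8 = 5 - 8/3 = 7/3)
-16 + 49*F(W, 8) = -16 + 49*(7/3) = -16 + 343/3 = 295/3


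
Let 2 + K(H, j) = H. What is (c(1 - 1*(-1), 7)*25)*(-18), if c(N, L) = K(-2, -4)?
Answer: 1800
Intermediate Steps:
K(H, j) = -2 + H
c(N, L) = -4 (c(N, L) = -2 - 2 = -4)
(c(1 - 1*(-1), 7)*25)*(-18) = -4*25*(-18) = -100*(-18) = 1800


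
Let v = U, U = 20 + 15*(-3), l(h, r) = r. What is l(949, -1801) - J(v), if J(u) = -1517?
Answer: -284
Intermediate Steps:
U = -25 (U = 20 - 45 = -25)
v = -25
l(949, -1801) - J(v) = -1801 - 1*(-1517) = -1801 + 1517 = -284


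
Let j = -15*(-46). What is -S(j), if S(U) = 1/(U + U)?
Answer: -1/1380 ≈ -0.00072464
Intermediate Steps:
j = 690
S(U) = 1/(2*U)
-S(j) = -1/(2*690) = -1*1/1380 = -1/1380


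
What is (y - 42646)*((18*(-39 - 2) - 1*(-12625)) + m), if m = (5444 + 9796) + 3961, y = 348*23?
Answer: -1076950496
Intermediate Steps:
y = 8004
m = 19201 (m = 15240 + 3961 = 19201)
(y - 42646)*((18*(-39 - 2) - 1*(-12625)) + m) = (8004 - 42646)*((18*(-39 - 2) - 1*(-12625)) + 19201) = -34642*((18*(-41) + 12625) + 19201) = -34642*((-738 + 12625) + 19201) = -34642*(11887 + 19201) = -34642*31088 = -1076950496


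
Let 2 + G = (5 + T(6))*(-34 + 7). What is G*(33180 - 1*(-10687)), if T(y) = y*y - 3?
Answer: -45095276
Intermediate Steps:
T(y) = -3 + y² (T(y) = y² - 3 = -3 + y²)
G = -1028 (G = -2 + (5 + (-3 + 6²))*(-34 + 7) = -2 + (5 + (-3 + 36))*(-27) = -2 + (5 + 33)*(-27) = -2 + 38*(-27) = -2 - 1026 = -1028)
G*(33180 - 1*(-10687)) = -1028*(33180 - 1*(-10687)) = -1028*(33180 + 10687) = -1028*43867 = -45095276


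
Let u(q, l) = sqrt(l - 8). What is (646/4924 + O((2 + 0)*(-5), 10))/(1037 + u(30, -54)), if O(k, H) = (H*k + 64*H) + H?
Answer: 200648093/378244446 - 193489*I*sqrt(62)/378244446 ≈ 0.53047 - 0.0040279*I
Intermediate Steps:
u(q, l) = sqrt(-8 + l)
O(k, H) = 65*H + H*k (O(k, H) = (64*H + H*k) + H = 65*H + H*k)
(646/4924 + O((2 + 0)*(-5), 10))/(1037 + u(30, -54)) = (646/4924 + 10*(65 + (2 + 0)*(-5)))/(1037 + sqrt(-8 - 54)) = (646*(1/4924) + 10*(65 + 2*(-5)))/(1037 + sqrt(-62)) = (323/2462 + 10*(65 - 10))/(1037 + I*sqrt(62)) = (323/2462 + 10*55)/(1037 + I*sqrt(62)) = (323/2462 + 550)/(1037 + I*sqrt(62)) = 1354423/(2462*(1037 + I*sqrt(62)))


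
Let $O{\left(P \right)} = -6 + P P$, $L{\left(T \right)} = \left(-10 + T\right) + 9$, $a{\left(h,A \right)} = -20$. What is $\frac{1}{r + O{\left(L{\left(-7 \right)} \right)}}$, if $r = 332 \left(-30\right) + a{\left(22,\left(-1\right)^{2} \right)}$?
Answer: $- \frac{1}{9922} \approx -0.00010079$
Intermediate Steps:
$L{\left(T \right)} = -1 + T$
$r = -9980$ ($r = 332 \left(-30\right) - 20 = -9960 - 20 = -9980$)
$O{\left(P \right)} = -6 + P^{2}$
$\frac{1}{r + O{\left(L{\left(-7 \right)} \right)}} = \frac{1}{-9980 - \left(6 - \left(-1 - 7\right)^{2}\right)} = \frac{1}{-9980 - \left(6 - \left(-8\right)^{2}\right)} = \frac{1}{-9980 + \left(-6 + 64\right)} = \frac{1}{-9980 + 58} = \frac{1}{-9922} = - \frac{1}{9922}$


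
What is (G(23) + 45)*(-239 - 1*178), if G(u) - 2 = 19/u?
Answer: -458700/23 ≈ -19943.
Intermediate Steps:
G(u) = 2 + 19/u
(G(23) + 45)*(-239 - 1*178) = ((2 + 19/23) + 45)*(-239 - 1*178) = ((2 + 19*(1/23)) + 45)*(-239 - 178) = ((2 + 19/23) + 45)*(-417) = (65/23 + 45)*(-417) = (1100/23)*(-417) = -458700/23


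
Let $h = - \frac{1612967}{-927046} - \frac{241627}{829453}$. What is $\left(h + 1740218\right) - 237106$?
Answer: $\frac{1155805687297101065}{768941085838} \approx 1.5031 \cdot 10^{6}$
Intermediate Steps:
$h = \frac{1113880973209}{768941085838}$ ($h = \left(-1612967\right) \left(- \frac{1}{927046}\right) - \frac{241627}{829453} = \frac{1612967}{927046} - \frac{241627}{829453} = \frac{1113880973209}{768941085838} \approx 1.4486$)
$\left(h + 1740218\right) - 237106 = \left(\frac{1113880973209}{768941085838} + 1740218\right) - 237106 = \frac{1338126232395805893}{768941085838} - 237106 = \frac{1155805687297101065}{768941085838}$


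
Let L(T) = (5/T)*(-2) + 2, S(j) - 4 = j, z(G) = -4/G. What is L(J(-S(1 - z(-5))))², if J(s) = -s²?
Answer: 1281424/194481 ≈ 6.5889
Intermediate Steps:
S(j) = 4 + j
L(T) = 2 - 10/T (L(T) = -10/T + 2 = 2 - 10/T)
L(J(-S(1 - z(-5))))² = (2 - 10*(-1/(4 + (1 - (-4)/(-5)))²))² = (2 - 10*(-1/(4 + (1 - (-4)*(-1)/5))²))² = (2 - 10*(-1/(4 + (1 - 1*⅘))²))² = (2 - 10*(-1/(4 + (1 - ⅘))²))² = (2 - 10*(-1/(4 + ⅕)²))² = (2 - 10/((-(-1*21/5)²)))² = (2 - 10/((-(-21/5)²)))² = (2 - 10/((-1*441/25)))² = (2 - 10/(-441/25))² = (2 - 10*(-25/441))² = (2 + 250/441)² = (1132/441)² = 1281424/194481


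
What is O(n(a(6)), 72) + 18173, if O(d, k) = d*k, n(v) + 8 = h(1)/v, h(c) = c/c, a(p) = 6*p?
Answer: 17599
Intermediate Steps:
h(c) = 1
n(v) = -8 + 1/v
O(n(a(6)), 72) + 18173 = (-8 + 1/(6*6))*72 + 18173 = (-8 + 1/36)*72 + 18173 = -287/36*72 + 18173 = -574 + 18173 = 17599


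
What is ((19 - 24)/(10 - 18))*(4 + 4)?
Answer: 5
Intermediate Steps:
((19 - 24)/(10 - 18))*(4 + 4) = -5/(-8)*8 = -5*(-⅛)*8 = (5/8)*8 = 5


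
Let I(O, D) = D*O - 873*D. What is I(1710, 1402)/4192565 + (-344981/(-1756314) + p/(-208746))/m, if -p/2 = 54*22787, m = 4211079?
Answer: 271297122593055667783/969275207011202171730 ≈ 0.27990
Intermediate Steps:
p = -2460996 (p = -108*22787 = -2*1230498 = -2460996)
I(O, D) = -873*D + D*O
I(1710, 1402)/4192565 + (-344981/(-1756314) + p/(-208746))/m = (1402*(-873 + 1710))/4192565 + (-344981/(-1756314) - 2460996/(-208746))/4211079 = (1402*837)*(1/4192565) + (-344981*(-1/1756314) - 2460996*(-1/208746))*(1/4211079) = 1173474*(1/4192565) + (49283/250902 + 136722/11597)*(1/4211079) = 1173474/4192565 + (34875358195/2909710494)*(1/4211079) = 1173474/4192565 + 34875358195/12253020757363026 = 271297122593055667783/969275207011202171730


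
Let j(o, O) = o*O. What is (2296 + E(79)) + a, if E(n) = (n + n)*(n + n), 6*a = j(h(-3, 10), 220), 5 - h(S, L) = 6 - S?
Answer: 81340/3 ≈ 27113.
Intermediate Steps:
h(S, L) = -1 + S (h(S, L) = 5 - (6 - S) = 5 + (-6 + S) = -1 + S)
j(o, O) = O*o
a = -440/3 (a = (220*(-1 - 3))/6 = (220*(-4))/6 = (1/6)*(-880) = -440/3 ≈ -146.67)
E(n) = 4*n**2 (E(n) = (2*n)*(2*n) = 4*n**2)
(2296 + E(79)) + a = (2296 + 4*79**2) - 440/3 = (2296 + 4*6241) - 440/3 = (2296 + 24964) - 440/3 = 27260 - 440/3 = 81340/3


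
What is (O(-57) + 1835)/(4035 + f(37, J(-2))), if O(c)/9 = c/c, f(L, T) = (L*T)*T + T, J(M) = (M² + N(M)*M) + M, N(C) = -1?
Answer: 1844/4631 ≈ 0.39819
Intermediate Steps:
J(M) = M² (J(M) = (M² - M) + M = M²)
f(L, T) = T + L*T² (f(L, T) = L*T² + T = T + L*T²)
O(c) = 9 (O(c) = 9*(c/c) = 9*1 = 9)
(O(-57) + 1835)/(4035 + f(37, J(-2))) = (9 + 1835)/(4035 + (-2)²*(1 + 37*(-2)²)) = 1844/(4035 + 4*(1 + 37*4)) = 1844/(4035 + 4*(1 + 148)) = 1844/(4035 + 4*149) = 1844/(4035 + 596) = 1844/4631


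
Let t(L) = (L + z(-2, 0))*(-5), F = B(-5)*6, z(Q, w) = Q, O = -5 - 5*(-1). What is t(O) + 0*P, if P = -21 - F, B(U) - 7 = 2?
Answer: 10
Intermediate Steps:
B(U) = 9 (B(U) = 7 + 2 = 9)
O = 0 (O = -5 + 5 = 0)
F = 54 (F = 9*6 = 54)
P = -75 (P = -21 - 1*54 = -21 - 54 = -75)
t(L) = 10 - 5*L (t(L) = (L - 2)*(-5) = (-2 + L)*(-5) = 10 - 5*L)
t(O) + 0*P = (10 - 5*0) + 0*(-75) = (10 + 0) + 0 = 10 + 0 = 10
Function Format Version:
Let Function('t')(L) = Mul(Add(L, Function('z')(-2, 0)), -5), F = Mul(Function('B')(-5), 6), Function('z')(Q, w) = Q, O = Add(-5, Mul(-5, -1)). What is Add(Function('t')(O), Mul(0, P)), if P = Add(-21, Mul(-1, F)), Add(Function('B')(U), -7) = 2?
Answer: 10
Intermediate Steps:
Function('B')(U) = 9 (Function('B')(U) = Add(7, 2) = 9)
O = 0 (O = Add(-5, 5) = 0)
F = 54 (F = Mul(9, 6) = 54)
P = -75 (P = Add(-21, Mul(-1, 54)) = Add(-21, -54) = -75)
Function('t')(L) = Add(10, Mul(-5, L)) (Function('t')(L) = Mul(Add(L, -2), -5) = Mul(Add(-2, L), -5) = Add(10, Mul(-5, L)))
Add(Function('t')(O), Mul(0, P)) = Add(Add(10, Mul(-5, 0)), Mul(0, -75)) = Add(Add(10, 0), 0) = Add(10, 0) = 10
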